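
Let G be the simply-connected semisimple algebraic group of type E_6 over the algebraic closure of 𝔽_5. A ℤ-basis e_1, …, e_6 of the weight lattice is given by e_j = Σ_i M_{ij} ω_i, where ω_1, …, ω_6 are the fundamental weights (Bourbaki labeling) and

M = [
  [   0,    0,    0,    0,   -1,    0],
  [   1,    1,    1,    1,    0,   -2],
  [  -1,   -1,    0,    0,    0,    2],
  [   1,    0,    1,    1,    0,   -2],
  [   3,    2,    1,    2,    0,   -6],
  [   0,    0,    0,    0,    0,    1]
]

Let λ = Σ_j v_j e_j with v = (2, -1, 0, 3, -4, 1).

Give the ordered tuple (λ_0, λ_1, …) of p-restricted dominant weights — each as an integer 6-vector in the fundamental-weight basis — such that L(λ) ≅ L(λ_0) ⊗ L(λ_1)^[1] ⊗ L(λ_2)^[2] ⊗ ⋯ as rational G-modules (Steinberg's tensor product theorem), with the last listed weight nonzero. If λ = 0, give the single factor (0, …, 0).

In the fundamental-weight basis, λ has coordinates c = M·v (v = (2, -1, 0, 3, -4, 1)):
  c_1 = (0)·(2) + (0)·(-1) + (0)·(0) + (0)·(3) + (-1)·(-4) + (0)·(1) = 4
  c_2 = (1)·(2) + (1)·(-1) + (1)·(0) + (1)·(3) + (0)·(-4) + (-2)·(1) = 2
  c_3 = (-1)·(2) + (-1)·(-1) + (0)·(0) + (0)·(3) + (0)·(-4) + (2)·(1) = 1
  c_4 = (1)·(2) + (0)·(-1) + (1)·(0) + (1)·(3) + (0)·(-4) + (-2)·(1) = 3
  c_5 = (3)·(2) + (2)·(-1) + (1)·(0) + (2)·(3) + (0)·(-4) + (-6)·(1) = 4
  c_6 = (0)·(2) + (0)·(-1) + (0)·(0) + (0)·(3) + (0)·(-4) + (1)·(1) = 1
Expand coordinatewise in base 5:
  c_1 = 4 = 4·5^0
  c_2 = 2 = 2·5^0
  c_3 = 1 = 1·5^0
  c_4 = 3 = 3·5^0
  c_5 = 4 = 4·5^0
  c_6 = 1 = 1·5^0
p-restricted factor λ_0 = (4, 2, 1, 3, 4, 1)

((4, 2, 1, 3, 4, 1),)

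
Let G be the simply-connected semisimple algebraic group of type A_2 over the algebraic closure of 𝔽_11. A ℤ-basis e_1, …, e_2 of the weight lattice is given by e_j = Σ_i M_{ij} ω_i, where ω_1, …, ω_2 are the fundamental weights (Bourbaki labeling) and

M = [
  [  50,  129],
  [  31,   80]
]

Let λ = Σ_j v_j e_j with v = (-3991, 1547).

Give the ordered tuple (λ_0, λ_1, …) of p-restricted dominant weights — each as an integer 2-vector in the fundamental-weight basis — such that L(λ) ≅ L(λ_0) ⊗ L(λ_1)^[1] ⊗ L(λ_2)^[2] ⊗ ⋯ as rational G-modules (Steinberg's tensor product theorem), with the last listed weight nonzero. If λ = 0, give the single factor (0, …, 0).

((2, 6), (1, 3))

Change of basis e → ω: c = M·v where v = (-3991, 1547):
  c_1 = (50)·(-3991) + (129)·(1547) = 13
  c_2 = (31)·(-3991) + (80)·(1547) = 39
Base-11 expansion of each c_i:
  c_1 = 13 = 2·11^0 + 1·11^1
  c_2 = 39 = 6·11^0 + 3·11^1
p-restricted factor λ_0 = (2, 6)
p-restricted factor λ_1 = (1, 3)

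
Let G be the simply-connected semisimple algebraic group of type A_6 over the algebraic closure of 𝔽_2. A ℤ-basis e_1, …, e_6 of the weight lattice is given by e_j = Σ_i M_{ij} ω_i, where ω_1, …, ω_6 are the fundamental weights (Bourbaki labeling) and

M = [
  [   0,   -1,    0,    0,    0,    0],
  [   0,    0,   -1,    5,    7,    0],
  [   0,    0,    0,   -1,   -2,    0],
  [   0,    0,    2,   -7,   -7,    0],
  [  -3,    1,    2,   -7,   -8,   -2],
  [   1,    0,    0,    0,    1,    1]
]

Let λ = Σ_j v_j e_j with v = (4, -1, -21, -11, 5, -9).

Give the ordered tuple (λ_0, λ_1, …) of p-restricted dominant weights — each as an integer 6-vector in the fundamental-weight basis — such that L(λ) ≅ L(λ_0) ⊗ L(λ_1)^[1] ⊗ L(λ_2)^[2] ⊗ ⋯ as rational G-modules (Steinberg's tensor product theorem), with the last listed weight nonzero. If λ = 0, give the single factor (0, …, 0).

Compute c_i = Σ_j M_{ij} v_j with v = (4, -1, -21, -11, 5, -9):
  c_1 = (0)·(4) + (-1)·(-1) + (0)·(-21) + (0)·(-11) + (0)·(5) + (0)·(-9) = 1
  c_2 = (0)·(4) + (0)·(-1) + (-1)·(-21) + (5)·(-11) + (7)·(5) + (0)·(-9) = 1
  c_3 = (0)·(4) + (0)·(-1) + (0)·(-21) + (-1)·(-11) + (-2)·(5) + (0)·(-9) = 1
  c_4 = (0)·(4) + (0)·(-1) + (2)·(-21) + (-7)·(-11) + (-7)·(5) + (0)·(-9) = 0
  c_5 = (-3)·(4) + (1)·(-1) + (2)·(-21) + (-7)·(-11) + (-8)·(5) + (-2)·(-9) = 0
  c_6 = (1)·(4) + (0)·(-1) + (0)·(-21) + (0)·(-11) + (1)·(5) + (1)·(-9) = 0
Writing each c_i in base p = 2:
  c_1 = 1 = 1·2^0
  c_2 = 1 = 1·2^0
  c_3 = 1 = 1·2^0
  c_4 = 0
  c_5 = 0
  c_6 = 0
p-restricted factor λ_0 = (1, 1, 1, 0, 0, 0)

((1, 1, 1, 0, 0, 0),)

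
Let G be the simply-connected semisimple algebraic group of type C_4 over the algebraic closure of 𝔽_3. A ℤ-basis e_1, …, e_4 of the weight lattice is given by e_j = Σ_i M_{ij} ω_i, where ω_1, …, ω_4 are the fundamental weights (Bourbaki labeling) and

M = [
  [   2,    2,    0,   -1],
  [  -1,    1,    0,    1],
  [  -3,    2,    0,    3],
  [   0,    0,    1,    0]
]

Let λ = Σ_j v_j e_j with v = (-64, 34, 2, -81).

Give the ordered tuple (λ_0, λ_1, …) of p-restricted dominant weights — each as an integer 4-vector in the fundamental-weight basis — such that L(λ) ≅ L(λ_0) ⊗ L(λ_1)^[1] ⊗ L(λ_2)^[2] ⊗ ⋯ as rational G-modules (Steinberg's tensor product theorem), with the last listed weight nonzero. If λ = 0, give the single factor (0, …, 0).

ω-coordinates c = M·v, v = (-64, 34, 2, -81):
  c_1 = 2*-64 + 2*34 + 0*2 + -1*-81 = 21
  c_2 = -1*-64 + 1*34 + 0*2 + 1*-81 = 17
  c_3 = -3*-64 + 2*34 + 0*2 + 3*-81 = 17
  c_4 = 0*-64 + 0*34 + 1*2 + 0*-81 = 2
p = 3; digits c_i = Σ_j d_{ij}·3^j, 0 ≤ d_{ij} < 3:
  c_1 = 21 = 0·3^0 + 1·3^1 + 2·3^2
  c_2 = 17 = 2·3^0 + 2·3^1 + 1·3^2
  c_3 = 17 = 2·3^0 + 2·3^1 + 1·3^2
  c_4 = 2 = 2·3^0
p-restricted factor λ_0 = (0, 2, 2, 2)
p-restricted factor λ_1 = (1, 2, 2, 0)
p-restricted factor λ_2 = (2, 1, 1, 0)

((0, 2, 2, 2), (1, 2, 2, 0), (2, 1, 1, 0))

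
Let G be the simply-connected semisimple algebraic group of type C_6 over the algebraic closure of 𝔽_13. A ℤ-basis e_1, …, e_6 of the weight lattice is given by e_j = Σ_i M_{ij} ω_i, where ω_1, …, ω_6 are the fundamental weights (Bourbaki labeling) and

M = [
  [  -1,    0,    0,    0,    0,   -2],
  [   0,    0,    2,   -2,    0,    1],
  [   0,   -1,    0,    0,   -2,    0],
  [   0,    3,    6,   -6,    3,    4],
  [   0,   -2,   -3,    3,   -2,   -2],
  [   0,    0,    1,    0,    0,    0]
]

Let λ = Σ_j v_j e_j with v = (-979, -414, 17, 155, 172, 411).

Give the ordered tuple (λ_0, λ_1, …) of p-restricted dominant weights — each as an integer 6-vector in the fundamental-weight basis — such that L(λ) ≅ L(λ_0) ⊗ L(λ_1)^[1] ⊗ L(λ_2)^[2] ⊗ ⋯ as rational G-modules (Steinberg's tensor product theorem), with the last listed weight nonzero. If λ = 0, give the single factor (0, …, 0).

Converting to the ω-basis (c_i = row i of M dotted with v = (-979, -414, 17, 155, 172, 411)):
  c_1 = (-1)·(-979) + (0)·(-414) + (0)·(17) + (0)·(155) + (0)·(172) + (-2)·(411) = 157
  c_2 = (0)·(-979) + (0)·(-414) + (2)·(17) + (-2)·(155) + (0)·(172) + (1)·(411) = 135
  c_3 = (0)·(-979) + (-1)·(-414) + (0)·(17) + (0)·(155) + (-2)·(172) + (0)·(411) = 70
  c_4 = (0)·(-979) + (3)·(-414) + (6)·(17) + (-6)·(155) + (3)·(172) + (4)·(411) = 90
  c_5 = (0)·(-979) + (-2)·(-414) + (-3)·(17) + (3)·(155) + (-2)·(172) + (-2)·(411) = 76
  c_6 = (0)·(-979) + (0)·(-414) + (1)·(17) + (0)·(155) + (0)·(172) + (0)·(411) = 17
Expand coordinatewise in base 13:
  c_1 = 157 = 1·13^0 + 12·13^1
  c_2 = 135 = 5·13^0 + 10·13^1
  c_3 = 70 = 5·13^0 + 5·13^1
  c_4 = 90 = 12·13^0 + 6·13^1
  c_5 = 76 = 11·13^0 + 5·13^1
  c_6 = 17 = 4·13^0 + 1·13^1
Factor λ_0 = (1, 5, 5, 12, 11, 4)
Factor λ_1 = (12, 10, 5, 6, 5, 1)

((1, 5, 5, 12, 11, 4), (12, 10, 5, 6, 5, 1))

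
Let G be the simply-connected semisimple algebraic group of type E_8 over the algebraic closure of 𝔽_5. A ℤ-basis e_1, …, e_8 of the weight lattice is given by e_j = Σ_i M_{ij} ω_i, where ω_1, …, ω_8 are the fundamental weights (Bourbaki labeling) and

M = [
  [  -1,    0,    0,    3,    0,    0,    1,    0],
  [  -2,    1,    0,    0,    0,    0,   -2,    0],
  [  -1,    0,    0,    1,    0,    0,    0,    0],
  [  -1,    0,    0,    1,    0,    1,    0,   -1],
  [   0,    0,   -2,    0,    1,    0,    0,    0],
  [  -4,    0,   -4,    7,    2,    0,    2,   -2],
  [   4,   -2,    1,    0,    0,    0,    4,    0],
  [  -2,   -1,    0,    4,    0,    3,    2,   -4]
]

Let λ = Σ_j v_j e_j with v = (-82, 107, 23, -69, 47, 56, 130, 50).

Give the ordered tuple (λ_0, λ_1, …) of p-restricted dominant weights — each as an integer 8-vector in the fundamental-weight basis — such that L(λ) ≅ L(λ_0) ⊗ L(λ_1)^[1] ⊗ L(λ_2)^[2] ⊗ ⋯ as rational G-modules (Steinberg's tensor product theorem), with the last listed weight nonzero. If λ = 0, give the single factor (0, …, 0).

Converting to the ω-basis (c_i = row i of M dotted with v = (-82, 107, 23, -69, 47, 56, 130, 50)):
  c_1 = (-1)·(-82) + 0·107 + 0·23 + (3)·(-69) + 0·47 + 0·56 + 1·130 + 0·50 = 5
  c_2 = (-2)·(-82) + 1·107 + 0·23 + (0)·(-69) + 0·47 + 0·56 + (-2)·(130) + 0·50 = 11
  c_3 = (-1)·(-82) + 0·107 + 0·23 + (1)·(-69) + 0·47 + 0·56 + 0·130 + 0·50 = 13
  c_4 = (-1)·(-82) + 0·107 + 0·23 + (1)·(-69) + 0·47 + 1·56 + 0·130 + (-1)·(50) = 19
  c_5 = (0)·(-82) + 0·107 + (-2)·(23) + (0)·(-69) + 1·47 + 0·56 + 0·130 + 0·50 = 1
  c_6 = (-4)·(-82) + 0·107 + (-4)·(23) + (7)·(-69) + 2·47 + 0·56 + 2·130 + (-2)·(50) = 7
  c_7 = (4)·(-82) + (-2)·(107) + 1·23 + (0)·(-69) + 0·47 + 0·56 + 4·130 + 0·50 = 1
  c_8 = (-2)·(-82) + (-1)·(107) + 0·23 + (4)·(-69) + 0·47 + 3·56 + 2·130 + (-4)·(50) = 9
p = 5; digits c_i = Σ_j d_{ij}·5^j, 0 ≤ d_{ij} < 5:
  c_1 = 5 = 0·5^0 + 1·5^1
  c_2 = 11 = 1·5^0 + 2·5^1
  c_3 = 13 = 3·5^0 + 2·5^1
  c_4 = 19 = 4·5^0 + 3·5^1
  c_5 = 1 = 1·5^0
  c_6 = 7 = 2·5^0 + 1·5^1
  c_7 = 1 = 1·5^0
  c_8 = 9 = 4·5^0 + 1·5^1
Factor λ_0 = (0, 1, 3, 4, 1, 2, 1, 4)
Factor λ_1 = (1, 2, 2, 3, 0, 1, 0, 1)

((0, 1, 3, 4, 1, 2, 1, 4), (1, 2, 2, 3, 0, 1, 0, 1))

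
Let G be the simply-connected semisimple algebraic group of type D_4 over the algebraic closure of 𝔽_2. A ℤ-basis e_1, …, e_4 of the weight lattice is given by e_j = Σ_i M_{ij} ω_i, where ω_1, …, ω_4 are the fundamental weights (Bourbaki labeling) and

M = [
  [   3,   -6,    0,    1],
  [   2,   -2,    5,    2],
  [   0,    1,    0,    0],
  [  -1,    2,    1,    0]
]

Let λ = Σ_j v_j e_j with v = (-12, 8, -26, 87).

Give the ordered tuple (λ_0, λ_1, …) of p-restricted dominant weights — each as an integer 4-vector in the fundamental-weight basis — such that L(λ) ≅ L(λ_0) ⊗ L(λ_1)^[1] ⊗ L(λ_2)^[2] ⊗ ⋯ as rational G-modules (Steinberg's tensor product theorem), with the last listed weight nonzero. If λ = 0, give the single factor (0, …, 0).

((1, 0, 0, 0), (1, 0, 0, 1), (0, 1, 0, 0), (0, 0, 1, 0))

Change of basis e → ω: c = M·v where v = (-12, 8, -26, 87):
  c_1 = (3)·(-12) + (-6)·(8) + (0)·(-26) + (1)·(87) = 3
  c_2 = (2)·(-12) + (-2)·(8) + (5)·(-26) + (2)·(87) = 4
  c_3 = (0)·(-12) + (1)·(8) + (0)·(-26) + (0)·(87) = 8
  c_4 = (-1)·(-12) + (2)·(8) + (1)·(-26) + (0)·(87) = 2
p = 2; digits c_i = Σ_j d_{ij}·2^j, 0 ≤ d_{ij} < 2:
  c_1 = 3 = 1·2^0 + 1·2^1
  c_2 = 4 = 0·2^0 + 0·2^1 + 1·2^2
  c_3 = 8 = 0·2^0 + 0·2^1 + 0·2^2 + 1·2^3
  c_4 = 2 = 0·2^0 + 1·2^1
Factor λ_0 = (1, 0, 0, 0)
Factor λ_1 = (1, 0, 0, 1)
Factor λ_2 = (0, 1, 0, 0)
Factor λ_3 = (0, 0, 1, 0)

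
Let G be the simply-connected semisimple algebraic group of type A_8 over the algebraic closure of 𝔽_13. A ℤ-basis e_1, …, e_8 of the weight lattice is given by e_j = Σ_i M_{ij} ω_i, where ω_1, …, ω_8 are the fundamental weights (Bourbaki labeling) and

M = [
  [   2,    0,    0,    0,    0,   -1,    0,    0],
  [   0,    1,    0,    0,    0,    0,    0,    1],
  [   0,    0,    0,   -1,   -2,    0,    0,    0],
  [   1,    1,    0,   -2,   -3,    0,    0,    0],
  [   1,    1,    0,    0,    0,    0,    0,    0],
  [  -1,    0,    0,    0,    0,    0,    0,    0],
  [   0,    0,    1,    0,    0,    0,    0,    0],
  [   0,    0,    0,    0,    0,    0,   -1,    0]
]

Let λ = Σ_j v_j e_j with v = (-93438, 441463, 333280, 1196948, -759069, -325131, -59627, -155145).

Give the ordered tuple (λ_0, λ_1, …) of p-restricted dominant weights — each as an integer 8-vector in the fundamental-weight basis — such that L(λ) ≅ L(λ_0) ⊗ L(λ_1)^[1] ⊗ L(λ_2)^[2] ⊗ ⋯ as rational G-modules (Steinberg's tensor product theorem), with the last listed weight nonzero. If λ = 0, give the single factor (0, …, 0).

Change of basis e → ω: c = M·v where v = (-93438, 441463, 333280, 1196948, -759069, -325131, -59627, -155145):
  c_1 = (2)·(-93438) + (0)·(441463) + (0)·(333280) + (0)·(1196948) + (0)·(-759069) + (-1)·(-325131) + (0)·(-59627) + (0)·(-155145) = 138255
  c_2 = (0)·(-93438) + (1)·(441463) + (0)·(333280) + (0)·(1196948) + (0)·(-759069) + (0)·(-325131) + (0)·(-59627) + (1)·(-155145) = 286318
  c_3 = (0)·(-93438) + (0)·(441463) + (0)·(333280) + (-1)·(1196948) + (-2)·(-759069) + (0)·(-325131) + (0)·(-59627) + (0)·(-155145) = 321190
  c_4 = (1)·(-93438) + (1)·(441463) + (0)·(333280) + (-2)·(1196948) + (-3)·(-759069) + (0)·(-325131) + (0)·(-59627) + (0)·(-155145) = 231336
  c_5 = (1)·(-93438) + (1)·(441463) + (0)·(333280) + (0)·(1196948) + (0)·(-759069) + (0)·(-325131) + (0)·(-59627) + (0)·(-155145) = 348025
  c_6 = (-1)·(-93438) + (0)·(441463) + (0)·(333280) + (0)·(1196948) + (0)·(-759069) + (0)·(-325131) + (0)·(-59627) + (0)·(-155145) = 93438
  c_7 = (0)·(-93438) + (0)·(441463) + (1)·(333280) + (0)·(1196948) + (0)·(-759069) + (0)·(-325131) + (0)·(-59627) + (0)·(-155145) = 333280
  c_8 = (0)·(-93438) + (0)·(441463) + (0)·(333280) + (0)·(1196948) + (0)·(-759069) + (0)·(-325131) + (-1)·(-59627) + (0)·(-155145) = 59627
Expand coordinatewise in base 13:
  c_1 = 138255 = 0·13^0 + 1·13^1 + 12·13^2 + 10·13^3 + 4·13^4
  c_2 = 286318 = 6·13^0 + 2·13^1 + 4·13^2 + 0·13^3 + 10·13^4
  c_3 = 321190 = 12·13^0 + 6·13^1 + 2·13^2 + 3·13^3 + 11·13^4
  c_4 = 231336 = 1·13^0 + 11·13^1 + 3·13^2 + 1·13^3 + 8·13^4
  c_5 = 348025 = 2·13^0 + 4·13^1 + 5·13^2 + 2·13^3 + 12·13^4
  c_6 = 93438 = 7·13^0 + 11·13^1 + 6·13^2 + 3·13^3 + 3·13^4
  c_7 = 333280 = 12·13^0 + 0·13^1 + 9·13^2 + 8·13^3 + 11·13^4
  c_8 = 59627 = 9·13^0 + 10·13^1 + 1·13^2 + 1·13^3 + 2·13^4
λ_0 = (0, 6, 12, 1, 2, 7, 12, 9)
λ_1 = (1, 2, 6, 11, 4, 11, 0, 10)
λ_2 = (12, 4, 2, 3, 5, 6, 9, 1)
λ_3 = (10, 0, 3, 1, 2, 3, 8, 1)
λ_4 = (4, 10, 11, 8, 12, 3, 11, 2)

((0, 6, 12, 1, 2, 7, 12, 9), (1, 2, 6, 11, 4, 11, 0, 10), (12, 4, 2, 3, 5, 6, 9, 1), (10, 0, 3, 1, 2, 3, 8, 1), (4, 10, 11, 8, 12, 3, 11, 2))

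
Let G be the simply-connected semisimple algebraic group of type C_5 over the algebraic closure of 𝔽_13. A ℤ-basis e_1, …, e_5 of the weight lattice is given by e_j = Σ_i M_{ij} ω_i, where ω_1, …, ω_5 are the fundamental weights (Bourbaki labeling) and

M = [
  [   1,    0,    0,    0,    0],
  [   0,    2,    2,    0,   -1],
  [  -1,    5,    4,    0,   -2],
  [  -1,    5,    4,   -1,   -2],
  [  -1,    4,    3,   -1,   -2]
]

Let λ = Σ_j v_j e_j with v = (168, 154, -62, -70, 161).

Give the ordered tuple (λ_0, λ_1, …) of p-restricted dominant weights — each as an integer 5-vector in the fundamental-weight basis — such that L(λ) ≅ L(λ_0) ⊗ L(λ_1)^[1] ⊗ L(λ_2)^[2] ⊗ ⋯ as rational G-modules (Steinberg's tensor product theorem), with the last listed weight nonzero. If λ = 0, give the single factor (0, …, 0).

((12, 10, 6, 11, 10), (12, 1, 2, 7, 0))

ω-coordinates c = M·v, v = (168, 154, -62, -70, 161):
  c_1 = 1*168 + 0*154 + 0*-62 + 0*-70 + 0*161 = 168
  c_2 = 0*168 + 2*154 + 2*-62 + 0*-70 + -1*161 = 23
  c_3 = -1*168 + 5*154 + 4*-62 + 0*-70 + -2*161 = 32
  c_4 = -1*168 + 5*154 + 4*-62 + -1*-70 + -2*161 = 102
  c_5 = -1*168 + 4*154 + 3*-62 + -1*-70 + -2*161 = 10
Base-13 expansion of each c_i:
  c_1 = 168 = 12·13^0 + 12·13^1
  c_2 = 23 = 10·13^0 + 1·13^1
  c_3 = 32 = 6·13^0 + 2·13^1
  c_4 = 102 = 11·13^0 + 7·13^1
  c_5 = 10 = 10·13^0
Factor λ_0 = (12, 10, 6, 11, 10)
Factor λ_1 = (12, 1, 2, 7, 0)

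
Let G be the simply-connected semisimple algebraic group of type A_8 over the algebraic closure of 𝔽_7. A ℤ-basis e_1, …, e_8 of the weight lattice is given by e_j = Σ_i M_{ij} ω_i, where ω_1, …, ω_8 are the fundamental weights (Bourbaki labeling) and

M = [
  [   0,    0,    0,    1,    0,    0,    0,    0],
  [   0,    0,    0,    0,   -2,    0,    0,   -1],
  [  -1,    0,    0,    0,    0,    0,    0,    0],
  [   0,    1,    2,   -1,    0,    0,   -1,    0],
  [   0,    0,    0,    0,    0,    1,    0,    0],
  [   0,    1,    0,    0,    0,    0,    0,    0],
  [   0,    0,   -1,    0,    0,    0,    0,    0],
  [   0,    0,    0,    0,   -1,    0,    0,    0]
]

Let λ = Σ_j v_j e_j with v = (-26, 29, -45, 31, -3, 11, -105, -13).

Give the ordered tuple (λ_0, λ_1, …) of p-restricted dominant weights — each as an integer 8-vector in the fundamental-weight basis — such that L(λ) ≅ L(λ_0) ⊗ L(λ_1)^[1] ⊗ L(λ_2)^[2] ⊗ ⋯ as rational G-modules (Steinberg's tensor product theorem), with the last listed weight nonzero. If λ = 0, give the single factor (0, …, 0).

((3, 5, 5, 6, 4, 1, 3, 3), (4, 2, 3, 1, 1, 4, 6, 0))

ω-coordinates c = M·v, v = (-26, 29, -45, 31, -3, 11, -105, -13):
  c_1 = (0)·(-26) + (0)·(29) + (0)·(-45) + (1)·(31) + (0)·(-3) + (0)·(11) + (0)·(-105) + (0)·(-13) = 31
  c_2 = (0)·(-26) + (0)·(29) + (0)·(-45) + (0)·(31) + (-2)·(-3) + (0)·(11) + (0)·(-105) + (-1)·(-13) = 19
  c_3 = (-1)·(-26) + (0)·(29) + (0)·(-45) + (0)·(31) + (0)·(-3) + (0)·(11) + (0)·(-105) + (0)·(-13) = 26
  c_4 = (0)·(-26) + (1)·(29) + (2)·(-45) + (-1)·(31) + (0)·(-3) + (0)·(11) + (-1)·(-105) + (0)·(-13) = 13
  c_5 = (0)·(-26) + (0)·(29) + (0)·(-45) + (0)·(31) + (0)·(-3) + (1)·(11) + (0)·(-105) + (0)·(-13) = 11
  c_6 = (0)·(-26) + (1)·(29) + (0)·(-45) + (0)·(31) + (0)·(-3) + (0)·(11) + (0)·(-105) + (0)·(-13) = 29
  c_7 = (0)·(-26) + (0)·(29) + (-1)·(-45) + (0)·(31) + (0)·(-3) + (0)·(11) + (0)·(-105) + (0)·(-13) = 45
  c_8 = (0)·(-26) + (0)·(29) + (0)·(-45) + (0)·(31) + (-1)·(-3) + (0)·(11) + (0)·(-105) + (0)·(-13) = 3
Base-7 expansion of each c_i:
  c_1 = 31 = 3·7^0 + 4·7^1
  c_2 = 19 = 5·7^0 + 2·7^1
  c_3 = 26 = 5·7^0 + 3·7^1
  c_4 = 13 = 6·7^0 + 1·7^1
  c_5 = 11 = 4·7^0 + 1·7^1
  c_6 = 29 = 1·7^0 + 4·7^1
  c_7 = 45 = 3·7^0 + 6·7^1
  c_8 = 3 = 3·7^0
λ_0 = (3, 5, 5, 6, 4, 1, 3, 3)
λ_1 = (4, 2, 3, 1, 1, 4, 6, 0)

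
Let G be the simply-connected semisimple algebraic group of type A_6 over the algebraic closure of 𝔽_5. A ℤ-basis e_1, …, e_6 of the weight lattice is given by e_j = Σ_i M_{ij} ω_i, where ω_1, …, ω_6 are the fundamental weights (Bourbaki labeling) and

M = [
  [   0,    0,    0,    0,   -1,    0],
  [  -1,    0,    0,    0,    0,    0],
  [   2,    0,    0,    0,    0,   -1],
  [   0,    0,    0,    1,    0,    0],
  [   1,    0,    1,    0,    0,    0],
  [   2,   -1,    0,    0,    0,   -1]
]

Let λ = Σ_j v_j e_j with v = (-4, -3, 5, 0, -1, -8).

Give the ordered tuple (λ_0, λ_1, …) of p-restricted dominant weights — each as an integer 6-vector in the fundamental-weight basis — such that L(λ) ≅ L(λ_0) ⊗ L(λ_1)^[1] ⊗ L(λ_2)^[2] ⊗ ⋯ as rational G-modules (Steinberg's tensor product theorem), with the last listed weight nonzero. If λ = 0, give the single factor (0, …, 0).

Change of basis e → ω: c = M·v where v = (-4, -3, 5, 0, -1, -8):
  c_1 = (0)·(-4) + (0)·(-3) + (0)·(5) + (0)·(0) + (-1)·(-1) + (0)·(-8) = 1
  c_2 = (-1)·(-4) + (0)·(-3) + (0)·(5) + (0)·(0) + (0)·(-1) + (0)·(-8) = 4
  c_3 = (2)·(-4) + (0)·(-3) + (0)·(5) + (0)·(0) + (0)·(-1) + (-1)·(-8) = 0
  c_4 = (0)·(-4) + (0)·(-3) + (0)·(5) + (1)·(0) + (0)·(-1) + (0)·(-8) = 0
  c_5 = (1)·(-4) + (0)·(-3) + (1)·(5) + (0)·(0) + (0)·(-1) + (0)·(-8) = 1
  c_6 = (2)·(-4) + (-1)·(-3) + (0)·(5) + (0)·(0) + (0)·(-1) + (-1)·(-8) = 3
Writing each c_i in base p = 5:
  c_1 = 1 = 1·5^0
  c_2 = 4 = 4·5^0
  c_3 = 0
  c_4 = 0
  c_5 = 1 = 1·5^0
  c_6 = 3 = 3·5^0
Factor λ_0 = (1, 4, 0, 0, 1, 3)

((1, 4, 0, 0, 1, 3),)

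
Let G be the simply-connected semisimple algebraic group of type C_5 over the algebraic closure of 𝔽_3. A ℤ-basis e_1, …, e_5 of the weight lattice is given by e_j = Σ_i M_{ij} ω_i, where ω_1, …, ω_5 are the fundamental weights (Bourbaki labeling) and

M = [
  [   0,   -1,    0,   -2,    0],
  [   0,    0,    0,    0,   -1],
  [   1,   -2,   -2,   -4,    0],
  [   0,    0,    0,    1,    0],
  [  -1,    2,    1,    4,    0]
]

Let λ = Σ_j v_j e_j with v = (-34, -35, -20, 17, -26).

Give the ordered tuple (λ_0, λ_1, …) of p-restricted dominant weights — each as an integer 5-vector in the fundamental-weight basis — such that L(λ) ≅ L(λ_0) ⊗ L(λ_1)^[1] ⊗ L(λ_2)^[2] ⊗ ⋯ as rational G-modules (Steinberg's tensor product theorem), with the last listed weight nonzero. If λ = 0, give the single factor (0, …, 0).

((1, 2, 2, 2, 0), (0, 2, 2, 2, 1), (0, 2, 0, 1, 1))

Converting to the ω-basis (c_i = row i of M dotted with v = (-34, -35, -20, 17, -26)):
  c_1 = (0)·(-34) + (-1)·(-35) + (0)·(-20) + (-2)·(17) + (0)·(-26) = 1
  c_2 = (0)·(-34) + (0)·(-35) + (0)·(-20) + (0)·(17) + (-1)·(-26) = 26
  c_3 = (1)·(-34) + (-2)·(-35) + (-2)·(-20) + (-4)·(17) + (0)·(-26) = 8
  c_4 = (0)·(-34) + (0)·(-35) + (0)·(-20) + (1)·(17) + (0)·(-26) = 17
  c_5 = (-1)·(-34) + (2)·(-35) + (1)·(-20) + (4)·(17) + (0)·(-26) = 12
p = 3; digits c_i = Σ_j d_{ij}·3^j, 0 ≤ d_{ij} < 3:
  c_1 = 1 = 1·3^0
  c_2 = 26 = 2·3^0 + 2·3^1 + 2·3^2
  c_3 = 8 = 2·3^0 + 2·3^1
  c_4 = 17 = 2·3^0 + 2·3^1 + 1·3^2
  c_5 = 12 = 0·3^0 + 1·3^1 + 1·3^2
p-restricted factor λ_0 = (1, 2, 2, 2, 0)
p-restricted factor λ_1 = (0, 2, 2, 2, 1)
p-restricted factor λ_2 = (0, 2, 0, 1, 1)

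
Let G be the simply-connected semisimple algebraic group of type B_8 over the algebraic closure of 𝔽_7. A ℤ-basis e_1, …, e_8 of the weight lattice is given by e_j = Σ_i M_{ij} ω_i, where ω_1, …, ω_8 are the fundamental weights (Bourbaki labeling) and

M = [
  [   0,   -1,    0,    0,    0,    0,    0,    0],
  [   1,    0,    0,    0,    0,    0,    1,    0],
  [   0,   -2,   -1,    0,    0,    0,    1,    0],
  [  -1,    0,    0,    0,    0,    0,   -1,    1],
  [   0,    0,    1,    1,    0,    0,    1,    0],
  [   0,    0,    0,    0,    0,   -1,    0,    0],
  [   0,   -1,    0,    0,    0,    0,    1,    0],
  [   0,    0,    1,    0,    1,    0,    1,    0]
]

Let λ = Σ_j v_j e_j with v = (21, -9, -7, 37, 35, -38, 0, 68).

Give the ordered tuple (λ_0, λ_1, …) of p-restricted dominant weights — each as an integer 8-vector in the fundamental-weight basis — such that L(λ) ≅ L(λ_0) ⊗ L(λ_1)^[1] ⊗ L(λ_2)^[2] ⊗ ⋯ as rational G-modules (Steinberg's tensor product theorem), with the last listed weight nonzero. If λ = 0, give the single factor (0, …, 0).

((2, 0, 4, 5, 2, 3, 2, 0), (1, 3, 3, 6, 4, 5, 1, 4))

Compute c_i = Σ_j M_{ij} v_j with v = (21, -9, -7, 37, 35, -38, 0, 68):
  c_1 = (0)·(21) + (-1)·(-9) + (0)·(-7) + (0)·(37) + (0)·(35) + (0)·(-38) + (0)·(0) + (0)·(68) = 9
  c_2 = (1)·(21) + (0)·(-9) + (0)·(-7) + (0)·(37) + (0)·(35) + (0)·(-38) + (1)·(0) + (0)·(68) = 21
  c_3 = (0)·(21) + (-2)·(-9) + (-1)·(-7) + (0)·(37) + (0)·(35) + (0)·(-38) + (1)·(0) + (0)·(68) = 25
  c_4 = (-1)·(21) + (0)·(-9) + (0)·(-7) + (0)·(37) + (0)·(35) + (0)·(-38) + (-1)·(0) + (1)·(68) = 47
  c_5 = (0)·(21) + (0)·(-9) + (1)·(-7) + (1)·(37) + (0)·(35) + (0)·(-38) + (1)·(0) + (0)·(68) = 30
  c_6 = (0)·(21) + (0)·(-9) + (0)·(-7) + (0)·(37) + (0)·(35) + (-1)·(-38) + (0)·(0) + (0)·(68) = 38
  c_7 = (0)·(21) + (-1)·(-9) + (0)·(-7) + (0)·(37) + (0)·(35) + (0)·(-38) + (1)·(0) + (0)·(68) = 9
  c_8 = (0)·(21) + (0)·(-9) + (1)·(-7) + (0)·(37) + (1)·(35) + (0)·(-38) + (1)·(0) + (0)·(68) = 28
p = 7; digits c_i = Σ_j d_{ij}·7^j, 0 ≤ d_{ij} < 7:
  c_1 = 9 = 2·7^0 + 1·7^1
  c_2 = 21 = 0·7^0 + 3·7^1
  c_3 = 25 = 4·7^0 + 3·7^1
  c_4 = 47 = 5·7^0 + 6·7^1
  c_5 = 30 = 2·7^0 + 4·7^1
  c_6 = 38 = 3·7^0 + 5·7^1
  c_7 = 9 = 2·7^0 + 1·7^1
  c_8 = 28 = 0·7^0 + 4·7^1
p-restricted factor λ_0 = (2, 0, 4, 5, 2, 3, 2, 0)
p-restricted factor λ_1 = (1, 3, 3, 6, 4, 5, 1, 4)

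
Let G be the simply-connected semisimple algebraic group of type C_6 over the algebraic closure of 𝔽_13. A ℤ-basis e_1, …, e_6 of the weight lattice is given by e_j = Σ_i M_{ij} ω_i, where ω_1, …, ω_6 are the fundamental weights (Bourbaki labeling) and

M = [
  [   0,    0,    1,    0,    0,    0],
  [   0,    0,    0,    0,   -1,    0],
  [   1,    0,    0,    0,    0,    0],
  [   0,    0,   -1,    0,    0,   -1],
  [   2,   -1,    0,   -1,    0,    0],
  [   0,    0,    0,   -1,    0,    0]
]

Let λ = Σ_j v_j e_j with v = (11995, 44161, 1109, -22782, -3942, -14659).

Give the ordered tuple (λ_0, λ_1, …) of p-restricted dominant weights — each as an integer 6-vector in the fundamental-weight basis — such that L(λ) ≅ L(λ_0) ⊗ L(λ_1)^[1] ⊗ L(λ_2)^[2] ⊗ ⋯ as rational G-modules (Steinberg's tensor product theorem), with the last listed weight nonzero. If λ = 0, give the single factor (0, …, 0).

Change of basis e → ω: c = M·v where v = (11995, 44161, 1109, -22782, -3942, -14659):
  c_1 = (0)·(11995) + (0)·(44161) + (1)·(1109) + (0)·(-22782) + (0)·(-3942) + (0)·(-14659) = 1109
  c_2 = (0)·(11995) + (0)·(44161) + (0)·(1109) + (0)·(-22782) + (-1)·(-3942) + (0)·(-14659) = 3942
  c_3 = (1)·(11995) + (0)·(44161) + (0)·(1109) + (0)·(-22782) + (0)·(-3942) + (0)·(-14659) = 11995
  c_4 = (0)·(11995) + (0)·(44161) + (-1)·(1109) + (0)·(-22782) + (0)·(-3942) + (-1)·(-14659) = 13550
  c_5 = (2)·(11995) + (-1)·(44161) + (0)·(1109) + (-1)·(-22782) + (0)·(-3942) + (0)·(-14659) = 2611
  c_6 = (0)·(11995) + (0)·(44161) + (0)·(1109) + (-1)·(-22782) + (0)·(-3942) + (0)·(-14659) = 22782
Writing each c_i in base p = 13:
  c_1 = 1109 = 4·13^0 + 7·13^1 + 6·13^2
  c_2 = 3942 = 3·13^0 + 4·13^1 + 10·13^2 + 1·13^3
  c_3 = 11995 = 9·13^0 + 12·13^1 + 5·13^2 + 5·13^3
  c_4 = 13550 = 4·13^0 + 2·13^1 + 2·13^2 + 6·13^3
  c_5 = 2611 = 11·13^0 + 5·13^1 + 2·13^2 + 1·13^3
  c_6 = 22782 = 6·13^0 + 10·13^1 + 4·13^2 + 10·13^3
Factor λ_0 = (4, 3, 9, 4, 11, 6)
Factor λ_1 = (7, 4, 12, 2, 5, 10)
Factor λ_2 = (6, 10, 5, 2, 2, 4)
Factor λ_3 = (0, 1, 5, 6, 1, 10)

((4, 3, 9, 4, 11, 6), (7, 4, 12, 2, 5, 10), (6, 10, 5, 2, 2, 4), (0, 1, 5, 6, 1, 10))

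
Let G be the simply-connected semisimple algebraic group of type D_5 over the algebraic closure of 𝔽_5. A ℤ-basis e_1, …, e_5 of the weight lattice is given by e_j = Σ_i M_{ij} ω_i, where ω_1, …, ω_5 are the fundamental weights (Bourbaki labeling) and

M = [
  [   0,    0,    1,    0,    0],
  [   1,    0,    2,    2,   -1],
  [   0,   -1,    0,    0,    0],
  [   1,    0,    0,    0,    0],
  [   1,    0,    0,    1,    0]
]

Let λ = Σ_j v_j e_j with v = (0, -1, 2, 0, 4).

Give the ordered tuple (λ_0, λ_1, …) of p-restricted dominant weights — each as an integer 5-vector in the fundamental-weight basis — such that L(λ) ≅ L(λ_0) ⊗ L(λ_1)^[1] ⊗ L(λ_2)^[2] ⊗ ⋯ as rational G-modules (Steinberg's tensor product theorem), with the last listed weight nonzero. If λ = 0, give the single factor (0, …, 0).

Compute c_i = Σ_j M_{ij} v_j with v = (0, -1, 2, 0, 4):
  c_1 = (0)·(0) + (0)·(-1) + (1)·(2) + (0)·(0) + (0)·(4) = 2
  c_2 = (1)·(0) + (0)·(-1) + (2)·(2) + (2)·(0) + (-1)·(4) = 0
  c_3 = (0)·(0) + (-1)·(-1) + (0)·(2) + (0)·(0) + (0)·(4) = 1
  c_4 = (1)·(0) + (0)·(-1) + (0)·(2) + (0)·(0) + (0)·(4) = 0
  c_5 = (1)·(0) + (0)·(-1) + (0)·(2) + (1)·(0) + (0)·(4) = 0
Expand coordinatewise in base 5:
  c_1 = 2 = 2·5^0
  c_2 = 0
  c_3 = 1 = 1·5^0
  c_4 = 0
  c_5 = 0
Factor λ_0 = (2, 0, 1, 0, 0)

((2, 0, 1, 0, 0),)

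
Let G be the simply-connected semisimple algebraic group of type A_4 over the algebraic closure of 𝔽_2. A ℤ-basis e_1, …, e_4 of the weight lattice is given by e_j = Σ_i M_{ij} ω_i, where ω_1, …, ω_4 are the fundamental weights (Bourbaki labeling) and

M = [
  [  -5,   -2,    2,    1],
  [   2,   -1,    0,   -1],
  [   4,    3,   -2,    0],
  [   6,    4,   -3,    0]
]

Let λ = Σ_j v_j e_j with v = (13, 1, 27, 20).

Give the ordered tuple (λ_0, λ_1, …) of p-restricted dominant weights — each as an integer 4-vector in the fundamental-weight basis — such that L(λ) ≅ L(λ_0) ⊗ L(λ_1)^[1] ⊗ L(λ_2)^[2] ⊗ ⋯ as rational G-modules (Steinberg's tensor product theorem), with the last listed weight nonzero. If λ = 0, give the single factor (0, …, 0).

((1, 1, 1, 1), (1, 0, 0, 0), (1, 1, 0, 0))

In the fundamental-weight basis, λ has coordinates c = M·v (v = (13, 1, 27, 20)):
  c_1 = -5*13 + -2*1 + 2*27 + 1*20 = 7
  c_2 = 2*13 + -1*1 + 0*27 + -1*20 = 5
  c_3 = 4*13 + 3*1 + -2*27 + 0*20 = 1
  c_4 = 6*13 + 4*1 + -3*27 + 0*20 = 1
Writing each c_i in base p = 2:
  c_1 = 7 = 1·2^0 + 1·2^1 + 1·2^2
  c_2 = 5 = 1·2^0 + 0·2^1 + 1·2^2
  c_3 = 1 = 1·2^0
  c_4 = 1 = 1·2^0
λ_0 = (1, 1, 1, 1)
λ_1 = (1, 0, 0, 0)
λ_2 = (1, 1, 0, 0)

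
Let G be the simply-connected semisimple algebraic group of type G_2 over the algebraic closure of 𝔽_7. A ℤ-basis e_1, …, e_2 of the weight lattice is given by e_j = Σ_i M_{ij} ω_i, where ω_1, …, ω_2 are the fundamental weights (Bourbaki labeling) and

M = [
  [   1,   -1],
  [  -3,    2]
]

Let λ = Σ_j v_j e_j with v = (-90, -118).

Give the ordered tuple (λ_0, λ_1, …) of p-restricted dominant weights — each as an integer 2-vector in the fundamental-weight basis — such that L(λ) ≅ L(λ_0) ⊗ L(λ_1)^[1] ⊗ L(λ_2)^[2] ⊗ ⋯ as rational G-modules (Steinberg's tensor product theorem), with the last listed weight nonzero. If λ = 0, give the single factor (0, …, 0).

Converting to the ω-basis (c_i = row i of M dotted with v = (-90, -118)):
  c_1 = 1*-90 + -1*-118 = 28
  c_2 = -3*-90 + 2*-118 = 34
Expand coordinatewise in base 7:
  c_1 = 28 = 0·7^0 + 4·7^1
  c_2 = 34 = 6·7^0 + 4·7^1
p-restricted factor λ_0 = (0, 6)
p-restricted factor λ_1 = (4, 4)

((0, 6), (4, 4))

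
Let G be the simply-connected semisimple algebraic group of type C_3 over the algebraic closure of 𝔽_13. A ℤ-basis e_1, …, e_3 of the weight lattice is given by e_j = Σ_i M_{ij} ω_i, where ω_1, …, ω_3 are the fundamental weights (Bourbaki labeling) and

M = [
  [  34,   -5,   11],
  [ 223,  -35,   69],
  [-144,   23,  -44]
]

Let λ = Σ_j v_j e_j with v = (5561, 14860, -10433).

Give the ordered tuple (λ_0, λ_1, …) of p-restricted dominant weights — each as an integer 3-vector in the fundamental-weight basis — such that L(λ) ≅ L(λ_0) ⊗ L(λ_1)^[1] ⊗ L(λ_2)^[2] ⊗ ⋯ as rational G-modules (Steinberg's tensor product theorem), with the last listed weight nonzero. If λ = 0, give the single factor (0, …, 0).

ω-coordinates c = M·v, v = (5561, 14860, -10433):
  c_1 = 34·5561 + (-5)·(14860) + (11)·(-10433) = 11
  c_2 = 223·5561 + (-35)·(14860) + (69)·(-10433) = 126
  c_3 = (-144)·(5561) + 23·14860 + (-44)·(-10433) = 48
Base-13 expansion of each c_i:
  c_1 = 11 = 11·13^0
  c_2 = 126 = 9·13^0 + 9·13^1
  c_3 = 48 = 9·13^0 + 3·13^1
Factor λ_0 = (11, 9, 9)
Factor λ_1 = (0, 9, 3)

((11, 9, 9), (0, 9, 3))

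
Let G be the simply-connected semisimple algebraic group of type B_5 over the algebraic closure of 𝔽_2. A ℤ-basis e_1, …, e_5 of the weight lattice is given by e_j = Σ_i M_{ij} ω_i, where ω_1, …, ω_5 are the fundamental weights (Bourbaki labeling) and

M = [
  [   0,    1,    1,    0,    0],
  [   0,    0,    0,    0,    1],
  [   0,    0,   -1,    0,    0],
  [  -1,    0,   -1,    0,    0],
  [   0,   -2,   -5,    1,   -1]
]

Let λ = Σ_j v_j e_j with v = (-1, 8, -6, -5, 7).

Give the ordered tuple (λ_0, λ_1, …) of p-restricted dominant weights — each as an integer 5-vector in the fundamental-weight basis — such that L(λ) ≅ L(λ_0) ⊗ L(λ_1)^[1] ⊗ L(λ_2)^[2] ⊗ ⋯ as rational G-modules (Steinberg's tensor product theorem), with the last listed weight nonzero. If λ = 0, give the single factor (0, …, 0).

((0, 1, 0, 1, 0), (1, 1, 1, 1, 1), (0, 1, 1, 1, 0))

In the fundamental-weight basis, λ has coordinates c = M·v (v = (-1, 8, -6, -5, 7)):
  c_1 = 0*-1 + 1*8 + 1*-6 + 0*-5 + 0*7 = 2
  c_2 = 0*-1 + 0*8 + 0*-6 + 0*-5 + 1*7 = 7
  c_3 = 0*-1 + 0*8 + -1*-6 + 0*-5 + 0*7 = 6
  c_4 = -1*-1 + 0*8 + -1*-6 + 0*-5 + 0*7 = 7
  c_5 = 0*-1 + -2*8 + -5*-6 + 1*-5 + -1*7 = 2
Base-2 expansion of each c_i:
  c_1 = 2 = 0·2^0 + 1·2^1
  c_2 = 7 = 1·2^0 + 1·2^1 + 1·2^2
  c_3 = 6 = 0·2^0 + 1·2^1 + 1·2^2
  c_4 = 7 = 1·2^0 + 1·2^1 + 1·2^2
  c_5 = 2 = 0·2^0 + 1·2^1
p-restricted factor λ_0 = (0, 1, 0, 1, 0)
p-restricted factor λ_1 = (1, 1, 1, 1, 1)
p-restricted factor λ_2 = (0, 1, 1, 1, 0)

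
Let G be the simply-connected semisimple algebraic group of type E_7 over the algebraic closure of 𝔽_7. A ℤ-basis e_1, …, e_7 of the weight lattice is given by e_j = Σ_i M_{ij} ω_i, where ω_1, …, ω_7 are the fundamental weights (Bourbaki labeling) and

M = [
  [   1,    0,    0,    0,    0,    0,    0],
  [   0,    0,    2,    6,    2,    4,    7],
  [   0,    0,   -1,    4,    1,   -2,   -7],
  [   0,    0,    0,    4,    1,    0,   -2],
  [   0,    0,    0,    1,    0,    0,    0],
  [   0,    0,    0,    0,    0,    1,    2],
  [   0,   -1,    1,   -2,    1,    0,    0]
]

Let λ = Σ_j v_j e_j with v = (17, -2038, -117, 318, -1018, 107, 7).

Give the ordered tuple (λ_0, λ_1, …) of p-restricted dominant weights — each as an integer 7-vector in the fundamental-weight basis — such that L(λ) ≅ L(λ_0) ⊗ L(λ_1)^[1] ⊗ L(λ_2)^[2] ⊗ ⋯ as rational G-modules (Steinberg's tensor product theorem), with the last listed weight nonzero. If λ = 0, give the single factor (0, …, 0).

((3, 3, 3, 2, 3, 2, 1), (2, 2, 1, 6, 3, 3, 3), (0, 2, 2, 4, 6, 2, 5))

Compute c_i = Σ_j M_{ij} v_j with v = (17, -2038, -117, 318, -1018, 107, 7):
  c_1 = (1)·(17) + (0)·(-2038) + (0)·(-117) + (0)·(318) + (0)·(-1018) + (0)·(107) + (0)·(7) = 17
  c_2 = (0)·(17) + (0)·(-2038) + (2)·(-117) + (6)·(318) + (2)·(-1018) + (4)·(107) + (7)·(7) = 115
  c_3 = (0)·(17) + (0)·(-2038) + (-1)·(-117) + (4)·(318) + (1)·(-1018) + (-2)·(107) + (-7)·(7) = 108
  c_4 = (0)·(17) + (0)·(-2038) + (0)·(-117) + (4)·(318) + (1)·(-1018) + (0)·(107) + (-2)·(7) = 240
  c_5 = (0)·(17) + (0)·(-2038) + (0)·(-117) + (1)·(318) + (0)·(-1018) + (0)·(107) + (0)·(7) = 318
  c_6 = (0)·(17) + (0)·(-2038) + (0)·(-117) + (0)·(318) + (0)·(-1018) + (1)·(107) + (2)·(7) = 121
  c_7 = (0)·(17) + (-1)·(-2038) + (1)·(-117) + (-2)·(318) + (1)·(-1018) + (0)·(107) + (0)·(7) = 267
p = 7; digits c_i = Σ_j d_{ij}·7^j, 0 ≤ d_{ij} < 7:
  c_1 = 17 = 3·7^0 + 2·7^1
  c_2 = 115 = 3·7^0 + 2·7^1 + 2·7^2
  c_3 = 108 = 3·7^0 + 1·7^1 + 2·7^2
  c_4 = 240 = 2·7^0 + 6·7^1 + 4·7^2
  c_5 = 318 = 3·7^0 + 3·7^1 + 6·7^2
  c_6 = 121 = 2·7^0 + 3·7^1 + 2·7^2
  c_7 = 267 = 1·7^0 + 3·7^1 + 5·7^2
p-restricted factor λ_0 = (3, 3, 3, 2, 3, 2, 1)
p-restricted factor λ_1 = (2, 2, 1, 6, 3, 3, 3)
p-restricted factor λ_2 = (0, 2, 2, 4, 6, 2, 5)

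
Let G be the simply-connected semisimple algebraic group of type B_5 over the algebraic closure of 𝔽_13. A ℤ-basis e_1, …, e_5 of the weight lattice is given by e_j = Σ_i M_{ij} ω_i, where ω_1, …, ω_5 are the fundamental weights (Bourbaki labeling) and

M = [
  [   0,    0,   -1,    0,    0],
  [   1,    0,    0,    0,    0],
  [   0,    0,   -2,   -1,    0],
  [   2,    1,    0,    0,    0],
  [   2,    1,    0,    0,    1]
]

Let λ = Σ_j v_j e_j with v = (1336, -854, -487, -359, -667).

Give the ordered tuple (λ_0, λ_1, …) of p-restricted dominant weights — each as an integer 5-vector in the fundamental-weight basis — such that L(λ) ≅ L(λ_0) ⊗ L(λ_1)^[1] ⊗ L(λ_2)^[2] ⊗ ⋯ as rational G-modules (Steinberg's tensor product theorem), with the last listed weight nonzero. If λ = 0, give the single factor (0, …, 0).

Compute c_i = Σ_j M_{ij} v_j with v = (1336, -854, -487, -359, -667):
  c_1 = 0*1336 + 0*-854 + -1*-487 + 0*-359 + 0*-667 = 487
  c_2 = 1*1336 + 0*-854 + 0*-487 + 0*-359 + 0*-667 = 1336
  c_3 = 0*1336 + 0*-854 + -2*-487 + -1*-359 + 0*-667 = 1333
  c_4 = 2*1336 + 1*-854 + 0*-487 + 0*-359 + 0*-667 = 1818
  c_5 = 2*1336 + 1*-854 + 0*-487 + 0*-359 + 1*-667 = 1151
p = 13; digits c_i = Σ_j d_{ij}·13^j, 0 ≤ d_{ij} < 13:
  c_1 = 487 = 6·13^0 + 11·13^1 + 2·13^2
  c_2 = 1336 = 10·13^0 + 11·13^1 + 7·13^2
  c_3 = 1333 = 7·13^0 + 11·13^1 + 7·13^2
  c_4 = 1818 = 11·13^0 + 9·13^1 + 10·13^2
  c_5 = 1151 = 7·13^0 + 10·13^1 + 6·13^2
p-restricted factor λ_0 = (6, 10, 7, 11, 7)
p-restricted factor λ_1 = (11, 11, 11, 9, 10)
p-restricted factor λ_2 = (2, 7, 7, 10, 6)

((6, 10, 7, 11, 7), (11, 11, 11, 9, 10), (2, 7, 7, 10, 6))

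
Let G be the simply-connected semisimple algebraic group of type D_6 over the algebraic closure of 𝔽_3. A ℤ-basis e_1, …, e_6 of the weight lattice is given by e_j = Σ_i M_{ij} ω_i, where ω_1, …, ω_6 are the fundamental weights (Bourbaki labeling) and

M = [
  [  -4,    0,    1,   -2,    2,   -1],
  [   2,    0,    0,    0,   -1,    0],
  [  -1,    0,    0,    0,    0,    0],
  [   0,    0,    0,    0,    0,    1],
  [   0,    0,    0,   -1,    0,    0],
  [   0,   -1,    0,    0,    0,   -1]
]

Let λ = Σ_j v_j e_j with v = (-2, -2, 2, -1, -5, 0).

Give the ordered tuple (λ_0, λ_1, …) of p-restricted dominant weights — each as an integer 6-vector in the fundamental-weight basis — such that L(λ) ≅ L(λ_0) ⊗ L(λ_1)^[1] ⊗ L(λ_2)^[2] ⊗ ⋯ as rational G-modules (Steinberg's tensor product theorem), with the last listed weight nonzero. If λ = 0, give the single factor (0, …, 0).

In the fundamental-weight basis, λ has coordinates c = M·v (v = (-2, -2, 2, -1, -5, 0)):
  c_1 = -4*-2 + 0*-2 + 1*2 + -2*-1 + 2*-5 + -1*0 = 2
  c_2 = 2*-2 + 0*-2 + 0*2 + 0*-1 + -1*-5 + 0*0 = 1
  c_3 = -1*-2 + 0*-2 + 0*2 + 0*-1 + 0*-5 + 0*0 = 2
  c_4 = 0*-2 + 0*-2 + 0*2 + 0*-1 + 0*-5 + 1*0 = 0
  c_5 = 0*-2 + 0*-2 + 0*2 + -1*-1 + 0*-5 + 0*0 = 1
  c_6 = 0*-2 + -1*-2 + 0*2 + 0*-1 + 0*-5 + -1*0 = 2
Base-3 expansion of each c_i:
  c_1 = 2 = 2·3^0
  c_2 = 1 = 1·3^0
  c_3 = 2 = 2·3^0
  c_4 = 0
  c_5 = 1 = 1·3^0
  c_6 = 2 = 2·3^0
p-restricted factor λ_0 = (2, 1, 2, 0, 1, 2)

((2, 1, 2, 0, 1, 2),)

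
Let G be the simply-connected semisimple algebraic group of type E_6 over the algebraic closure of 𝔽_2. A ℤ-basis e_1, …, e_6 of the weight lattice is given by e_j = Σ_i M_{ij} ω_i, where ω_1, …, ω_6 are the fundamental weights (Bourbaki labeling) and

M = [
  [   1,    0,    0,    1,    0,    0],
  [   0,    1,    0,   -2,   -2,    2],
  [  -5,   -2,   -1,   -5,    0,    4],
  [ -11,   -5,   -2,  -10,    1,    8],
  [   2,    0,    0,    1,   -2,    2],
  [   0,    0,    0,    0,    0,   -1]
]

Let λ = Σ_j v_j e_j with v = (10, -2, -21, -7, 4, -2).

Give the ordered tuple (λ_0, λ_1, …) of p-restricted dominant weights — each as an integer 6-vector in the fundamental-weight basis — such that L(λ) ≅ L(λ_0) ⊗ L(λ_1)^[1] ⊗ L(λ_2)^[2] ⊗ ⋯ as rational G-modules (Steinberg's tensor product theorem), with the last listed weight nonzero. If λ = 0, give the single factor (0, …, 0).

((1, 0, 0, 0, 1, 0), (1, 0, 1, 0, 0, 1))

In the fundamental-weight basis, λ has coordinates c = M·v (v = (10, -2, -21, -7, 4, -2)):
  c_1 = 1*10 + 0*-2 + 0*-21 + 1*-7 + 0*4 + 0*-2 = 3
  c_2 = 0*10 + 1*-2 + 0*-21 + -2*-7 + -2*4 + 2*-2 = 0
  c_3 = -5*10 + -2*-2 + -1*-21 + -5*-7 + 0*4 + 4*-2 = 2
  c_4 = -11*10 + -5*-2 + -2*-21 + -10*-7 + 1*4 + 8*-2 = 0
  c_5 = 2*10 + 0*-2 + 0*-21 + 1*-7 + -2*4 + 2*-2 = 1
  c_6 = 0*10 + 0*-2 + 0*-21 + 0*-7 + 0*4 + -1*-2 = 2
Writing each c_i in base p = 2:
  c_1 = 3 = 1·2^0 + 1·2^1
  c_2 = 0
  c_3 = 2 = 0·2^0 + 1·2^1
  c_4 = 0
  c_5 = 1 = 1·2^0
  c_6 = 2 = 0·2^0 + 1·2^1
Factor λ_0 = (1, 0, 0, 0, 1, 0)
Factor λ_1 = (1, 0, 1, 0, 0, 1)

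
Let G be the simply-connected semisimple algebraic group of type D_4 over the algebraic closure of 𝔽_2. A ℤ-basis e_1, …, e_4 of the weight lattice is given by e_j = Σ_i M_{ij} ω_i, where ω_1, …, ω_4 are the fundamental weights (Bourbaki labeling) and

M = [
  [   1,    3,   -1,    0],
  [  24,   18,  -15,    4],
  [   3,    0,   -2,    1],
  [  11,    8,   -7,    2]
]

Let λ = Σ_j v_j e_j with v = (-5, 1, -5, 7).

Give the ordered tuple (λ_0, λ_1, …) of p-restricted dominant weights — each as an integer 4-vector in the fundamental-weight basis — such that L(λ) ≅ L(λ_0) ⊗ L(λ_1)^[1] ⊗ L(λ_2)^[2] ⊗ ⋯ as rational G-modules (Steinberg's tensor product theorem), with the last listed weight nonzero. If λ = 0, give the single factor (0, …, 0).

In the fundamental-weight basis, λ has coordinates c = M·v (v = (-5, 1, -5, 7)):
  c_1 = (1)·(-5) + 3·1 + (-1)·(-5) + 0·7 = 3
  c_2 = (24)·(-5) + 18·1 + (-15)·(-5) + 4·7 = 1
  c_3 = (3)·(-5) + 0·1 + (-2)·(-5) + 1·7 = 2
  c_4 = (11)·(-5) + 8·1 + (-7)·(-5) + 2·7 = 2
Expand coordinatewise in base 2:
  c_1 = 3 = 1·2^0 + 1·2^1
  c_2 = 1 = 1·2^0
  c_3 = 2 = 0·2^0 + 1·2^1
  c_4 = 2 = 0·2^0 + 1·2^1
Factor λ_0 = (1, 1, 0, 0)
Factor λ_1 = (1, 0, 1, 1)

((1, 1, 0, 0), (1, 0, 1, 1))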